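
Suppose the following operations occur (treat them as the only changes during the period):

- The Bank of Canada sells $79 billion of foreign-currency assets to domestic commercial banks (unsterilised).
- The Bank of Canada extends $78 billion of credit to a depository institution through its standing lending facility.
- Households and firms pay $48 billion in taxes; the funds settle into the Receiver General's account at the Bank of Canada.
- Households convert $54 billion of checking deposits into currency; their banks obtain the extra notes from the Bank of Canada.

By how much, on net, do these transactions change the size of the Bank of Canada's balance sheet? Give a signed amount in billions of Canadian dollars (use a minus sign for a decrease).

-$1 billion

FX sale $79 billion: a Bank of Canada asset is shed → −$79B.
Discount-window loan $78 billion: a Bank of Canada asset is acquired → +$78B.
Government account inflow $48 billion: only the composition of liabilities changes → 0.
Currency withdrawal $54 billion: only the composition of liabilities changes → 0.
Net: −79 + 78 + 0 + 0 = -$1 billion.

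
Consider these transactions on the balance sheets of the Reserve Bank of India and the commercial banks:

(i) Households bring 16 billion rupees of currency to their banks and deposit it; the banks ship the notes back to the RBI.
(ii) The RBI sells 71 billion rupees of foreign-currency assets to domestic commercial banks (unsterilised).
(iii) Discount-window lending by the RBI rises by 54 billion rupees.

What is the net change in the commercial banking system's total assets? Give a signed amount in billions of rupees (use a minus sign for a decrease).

+70 billion

Currency deposit 16 billion rupees: bank balance sheets expand → +16B.
FX sale 71 billion rupees: just an asset swap on bank balance sheets → 0.
Discount-window loan 54 billion rupees: bank balance sheets expand → +54B.
Net: 16 + 0 + 54 = +70 billion.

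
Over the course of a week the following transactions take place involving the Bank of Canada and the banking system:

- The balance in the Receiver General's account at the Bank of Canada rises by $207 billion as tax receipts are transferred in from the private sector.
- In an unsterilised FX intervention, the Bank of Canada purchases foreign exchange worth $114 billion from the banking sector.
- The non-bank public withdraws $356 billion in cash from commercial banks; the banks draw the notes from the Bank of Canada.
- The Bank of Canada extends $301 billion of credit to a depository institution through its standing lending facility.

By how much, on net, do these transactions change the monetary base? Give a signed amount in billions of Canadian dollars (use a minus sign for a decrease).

+$208 billion

Bank of Canada balance sheet:
  Assets:      Loans to banks +$301B, Foreign assets +$114B
  Liabilities: Bank reserves −$148B, Currency in circulation +$356B, Government deposits +$207B
Commercial banking system:
  Assets:      Reserves at CB −$148B, Foreign assets −$114B
  Liabilities: Checkable deposits −$563B, Borrowings from CB +$301B
Monetary base = currency + reserves: +$356B + (−$148B) = +$208 billion.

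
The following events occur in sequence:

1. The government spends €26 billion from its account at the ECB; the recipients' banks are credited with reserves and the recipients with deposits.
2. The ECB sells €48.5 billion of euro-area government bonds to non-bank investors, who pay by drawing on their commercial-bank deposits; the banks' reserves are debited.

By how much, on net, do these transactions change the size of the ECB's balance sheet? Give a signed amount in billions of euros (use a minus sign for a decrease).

Government spending €26 billion: only the composition of liabilities changes → 0.
Asset sale (to non-banks) €48.5 billion: an ECB asset is shed → −€48.5B.
Net: 0 − 48.5 = -€48.5 billion.

-€48.5 billion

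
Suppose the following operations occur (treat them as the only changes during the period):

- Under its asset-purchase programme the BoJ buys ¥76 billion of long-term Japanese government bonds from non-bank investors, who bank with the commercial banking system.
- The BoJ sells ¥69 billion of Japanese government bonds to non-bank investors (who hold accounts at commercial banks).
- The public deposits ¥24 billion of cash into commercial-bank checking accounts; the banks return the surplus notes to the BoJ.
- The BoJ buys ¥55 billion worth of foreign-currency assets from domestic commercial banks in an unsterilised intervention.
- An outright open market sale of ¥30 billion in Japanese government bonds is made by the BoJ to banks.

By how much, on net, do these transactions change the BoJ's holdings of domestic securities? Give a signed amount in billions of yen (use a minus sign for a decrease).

BoJ balance sheet:
  Assets:      Securities −¥23B, Foreign assets +¥55B
  Liabilities: Bank reserves +¥56B, Currency in circulation −¥24B
So the change in the BoJ's holdings of domestic securities is -¥23 billion.

-¥23 billion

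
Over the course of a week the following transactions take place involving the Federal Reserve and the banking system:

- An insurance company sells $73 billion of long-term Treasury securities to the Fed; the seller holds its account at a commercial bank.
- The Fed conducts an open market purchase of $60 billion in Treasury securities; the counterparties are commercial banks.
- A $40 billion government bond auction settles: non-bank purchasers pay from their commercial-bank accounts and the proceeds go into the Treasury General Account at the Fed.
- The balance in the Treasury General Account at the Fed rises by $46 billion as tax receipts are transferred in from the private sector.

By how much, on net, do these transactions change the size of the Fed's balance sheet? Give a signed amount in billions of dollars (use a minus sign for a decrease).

Asset purchase (from non-banks) $73 billion: a Fed asset is acquired → +$73B.
OMO purchase (from banks) $60 billion: a Fed asset is acquired → +$60B.
Government account inflow $40 billion: only the composition of liabilities changes → 0.
Government account inflow $46 billion: only the composition of liabilities changes → 0.
Net: 73 + 60 + 0 + 0 = +$133 billion.

+$133 billion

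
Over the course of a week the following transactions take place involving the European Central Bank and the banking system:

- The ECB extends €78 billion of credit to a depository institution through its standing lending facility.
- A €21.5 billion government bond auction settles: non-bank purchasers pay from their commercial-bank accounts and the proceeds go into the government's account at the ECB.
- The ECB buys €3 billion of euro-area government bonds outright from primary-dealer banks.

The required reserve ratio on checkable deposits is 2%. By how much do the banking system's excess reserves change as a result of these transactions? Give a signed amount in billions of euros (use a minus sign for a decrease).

+€59.93 billion

Discount-window loan €78 billion: reserves +€78B, deposits 0.
Government account inflow €21.5 billion: reserves −€21.5B, deposits −€21.5B.
OMO purchase (from banks) €3 billion: reserves +€3B, deposits 0.
Totals: Δreserves = +€59.5B, Δdeposits = −€21.5B.
Δrequired reserves = 2% × −€21.5B = −€0.43B.
Δexcess reserves = Δreserves − Δrequired = +€59.5B − (−€0.43B) = +€59.93 billion.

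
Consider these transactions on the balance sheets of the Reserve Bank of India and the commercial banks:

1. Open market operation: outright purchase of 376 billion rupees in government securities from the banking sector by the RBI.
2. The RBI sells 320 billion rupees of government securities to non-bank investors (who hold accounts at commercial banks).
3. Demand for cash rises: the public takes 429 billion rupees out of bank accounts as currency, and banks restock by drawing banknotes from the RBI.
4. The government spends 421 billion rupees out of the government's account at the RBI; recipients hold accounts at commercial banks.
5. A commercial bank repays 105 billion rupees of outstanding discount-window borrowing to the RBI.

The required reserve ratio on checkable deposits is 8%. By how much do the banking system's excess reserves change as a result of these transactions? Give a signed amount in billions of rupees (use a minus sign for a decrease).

OMO purchase (from banks) 376 billion rupees: reserves +376B, deposits 0.
Asset sale (to non-banks) 320 billion rupees: reserves −320B, deposits −320B.
Currency withdrawal 429 billion rupees: reserves −429B, deposits −429B.
Government spending 421 billion rupees: reserves +421B, deposits +421B.
Discount-window repayment 105 billion rupees: reserves −105B, deposits 0.
Totals: Δreserves = −57B, Δdeposits = −328B.
Δrequired reserves = 8% × −328B = −26.24B.
Δexcess reserves = Δreserves − Δrequired = −57B − (−26.24B) = -30.76 billion.

-30.76 billion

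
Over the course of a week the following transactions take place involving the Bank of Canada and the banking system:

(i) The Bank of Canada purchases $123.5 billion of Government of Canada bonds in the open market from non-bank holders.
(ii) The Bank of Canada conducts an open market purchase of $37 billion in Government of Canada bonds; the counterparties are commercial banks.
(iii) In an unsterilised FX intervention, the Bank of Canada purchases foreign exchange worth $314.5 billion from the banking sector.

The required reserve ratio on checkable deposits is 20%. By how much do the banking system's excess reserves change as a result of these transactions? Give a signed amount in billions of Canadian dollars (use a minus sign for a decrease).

+$450.3 billion

Asset purchase (from non-banks) $123.5 billion: reserves +$123.5B, deposits +$123.5B.
OMO purchase (from banks) $37 billion: reserves +$37B, deposits 0.
FX purchase $314.5 billion: reserves +$314.5B, deposits 0.
Totals: Δreserves = +$475B, Δdeposits = +$123.5B.
Δrequired reserves = 20% × +$123.5B = +$24.7B.
Δexcess reserves = Δreserves − Δrequired = +$475B − (+$24.7B) = +$450.3 billion.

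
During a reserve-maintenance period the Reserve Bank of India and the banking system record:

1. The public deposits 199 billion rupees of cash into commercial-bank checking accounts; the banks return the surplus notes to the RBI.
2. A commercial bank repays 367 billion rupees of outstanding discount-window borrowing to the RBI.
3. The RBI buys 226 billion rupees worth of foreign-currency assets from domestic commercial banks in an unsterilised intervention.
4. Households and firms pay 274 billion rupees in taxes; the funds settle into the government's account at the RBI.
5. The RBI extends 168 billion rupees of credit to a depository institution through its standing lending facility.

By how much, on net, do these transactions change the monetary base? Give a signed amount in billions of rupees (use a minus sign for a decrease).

-247 billion

RBI balance sheet:
  Assets:      Loans to banks −199B, Foreign assets +226B
  Liabilities: Bank reserves −48B, Currency in circulation −199B, Government deposits +274B
Commercial banking system:
  Assets:      Reserves at CB −48B, Foreign assets −226B
  Liabilities: Checkable deposits −75B, Borrowings from CB −199B
Monetary base = currency + reserves: −199B + (−48B) = -247 billion.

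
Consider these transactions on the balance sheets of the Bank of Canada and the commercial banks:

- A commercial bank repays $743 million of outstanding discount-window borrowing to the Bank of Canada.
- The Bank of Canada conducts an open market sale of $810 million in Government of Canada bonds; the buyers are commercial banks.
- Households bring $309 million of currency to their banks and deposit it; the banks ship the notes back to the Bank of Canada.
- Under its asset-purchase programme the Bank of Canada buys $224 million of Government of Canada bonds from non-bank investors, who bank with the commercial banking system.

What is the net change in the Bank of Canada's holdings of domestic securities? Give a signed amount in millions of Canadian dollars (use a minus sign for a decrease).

-$586 million

Bank of Canada balance sheet:
  Assets:      Securities −$586M, Loans to banks −$743M
  Liabilities: Bank reserves −$1020M, Currency in circulation −$309M
So the change in the Bank of Canada's holdings of domestic securities is -$586 million.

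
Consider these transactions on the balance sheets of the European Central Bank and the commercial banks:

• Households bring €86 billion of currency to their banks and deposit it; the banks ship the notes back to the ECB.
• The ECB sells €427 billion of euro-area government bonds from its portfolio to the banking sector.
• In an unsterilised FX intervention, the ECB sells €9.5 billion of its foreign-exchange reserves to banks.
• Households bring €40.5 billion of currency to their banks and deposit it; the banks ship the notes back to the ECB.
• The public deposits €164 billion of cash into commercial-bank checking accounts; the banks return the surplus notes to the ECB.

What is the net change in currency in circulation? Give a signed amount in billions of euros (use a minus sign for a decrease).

ECB balance sheet:
  Assets:      Securities −€427B, Foreign assets −€9.5B
  Liabilities: Bank reserves −€146B, Currency in circulation −€290.5B
Commercial banking system:
  Assets:      Reserves at CB −€146B, Securities +€427B, Foreign assets +€9.5B
  Liabilities: Checkable deposits +€290.5B
So the change in currency in circulation is -€290.5 billion.

-€290.5 billion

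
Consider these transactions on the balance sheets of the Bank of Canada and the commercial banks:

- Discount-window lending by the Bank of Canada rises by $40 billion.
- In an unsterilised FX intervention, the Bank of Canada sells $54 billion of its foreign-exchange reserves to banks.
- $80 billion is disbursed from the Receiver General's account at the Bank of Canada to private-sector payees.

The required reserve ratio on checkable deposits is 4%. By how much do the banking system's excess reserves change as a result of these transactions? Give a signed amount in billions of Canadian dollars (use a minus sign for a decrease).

+$62.8 billion

Discount-window loan $40 billion: reserves +$40B, deposits 0.
FX sale $54 billion: reserves −$54B, deposits 0.
Government spending $80 billion: reserves +$80B, deposits +$80B.
Totals: Δreserves = +$66B, Δdeposits = +$80B.
Δrequired reserves = 4% × +$80B = +$3.2B.
Δexcess reserves = Δreserves − Δrequired = +$66B − (+$3.2B) = +$62.8 billion.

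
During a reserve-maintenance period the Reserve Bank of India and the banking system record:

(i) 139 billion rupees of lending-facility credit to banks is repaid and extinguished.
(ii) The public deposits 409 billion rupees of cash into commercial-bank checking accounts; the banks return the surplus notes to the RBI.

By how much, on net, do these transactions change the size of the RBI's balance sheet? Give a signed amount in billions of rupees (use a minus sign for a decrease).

Discount-window repayment 139 billion rupees: an RBI asset is shed → −139B.
Currency deposit 409 billion rupees: only the composition of liabilities changes → 0.
Net: −139 + 0 = -139 billion.

-139 billion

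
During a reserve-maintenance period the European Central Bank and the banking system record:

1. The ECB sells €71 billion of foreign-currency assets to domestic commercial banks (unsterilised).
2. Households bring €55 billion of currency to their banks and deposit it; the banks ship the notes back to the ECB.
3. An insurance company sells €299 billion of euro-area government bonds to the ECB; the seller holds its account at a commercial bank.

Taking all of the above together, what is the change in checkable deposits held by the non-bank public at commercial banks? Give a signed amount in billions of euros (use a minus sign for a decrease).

FX sale €71 billion: the counterparty is a bank, so public deposits are unchanged → 0.
Currency deposit €55 billion: non-bank counterparties' bank balances rise → +€55B.
Asset purchase (from non-banks) €299 billion: non-bank counterparties' bank balances rise → +€299B.
Net: 0 + 55 + 299 = +€354 billion.

+€354 billion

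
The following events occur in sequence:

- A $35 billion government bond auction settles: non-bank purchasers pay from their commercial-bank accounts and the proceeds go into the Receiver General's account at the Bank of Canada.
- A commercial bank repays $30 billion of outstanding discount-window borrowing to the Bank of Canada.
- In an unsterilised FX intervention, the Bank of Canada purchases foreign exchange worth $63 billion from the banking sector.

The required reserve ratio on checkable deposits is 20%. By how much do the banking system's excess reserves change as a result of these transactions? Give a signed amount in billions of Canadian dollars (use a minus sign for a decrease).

Government account inflow $35 billion: reserves −$35B, deposits −$35B.
Discount-window repayment $30 billion: reserves −$30B, deposits 0.
FX purchase $63 billion: reserves +$63B, deposits 0.
Totals: Δreserves = −$2B, Δdeposits = −$35B.
Δrequired reserves = 20% × −$35B = −$7B.
Δexcess reserves = Δreserves − Δrequired = −$2B − (−$7B) = +$5 billion.

+$5 billion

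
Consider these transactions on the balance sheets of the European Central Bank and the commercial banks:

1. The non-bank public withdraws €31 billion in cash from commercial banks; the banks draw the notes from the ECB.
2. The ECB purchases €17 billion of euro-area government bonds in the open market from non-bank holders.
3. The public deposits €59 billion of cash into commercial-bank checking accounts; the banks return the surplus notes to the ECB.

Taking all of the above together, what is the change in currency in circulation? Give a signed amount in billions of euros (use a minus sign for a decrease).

ECB balance sheet:
  Assets:      Securities +€17B
  Liabilities: Bank reserves +€45B, Currency in circulation −€28B
So the change in currency in circulation is -€28 billion.

-€28 billion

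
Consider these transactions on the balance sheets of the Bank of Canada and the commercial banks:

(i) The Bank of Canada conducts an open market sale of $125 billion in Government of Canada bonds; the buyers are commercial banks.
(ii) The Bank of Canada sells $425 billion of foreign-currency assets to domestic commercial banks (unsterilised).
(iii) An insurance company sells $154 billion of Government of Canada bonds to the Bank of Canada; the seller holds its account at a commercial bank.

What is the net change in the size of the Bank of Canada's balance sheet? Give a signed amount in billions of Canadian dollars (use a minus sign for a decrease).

-$396 billion

Bank of Canada balance sheet:
  Assets:      Securities +$29B, Foreign assets −$425B
  Liabilities: Bank reserves −$396B
Commercial banking system:
  Assets:      Reserves at CB −$396B, Securities +$125B, Foreign assets +$425B
  Liabilities: Checkable deposits +$154B
Change in total Bank of Canada assets = -$396 billion.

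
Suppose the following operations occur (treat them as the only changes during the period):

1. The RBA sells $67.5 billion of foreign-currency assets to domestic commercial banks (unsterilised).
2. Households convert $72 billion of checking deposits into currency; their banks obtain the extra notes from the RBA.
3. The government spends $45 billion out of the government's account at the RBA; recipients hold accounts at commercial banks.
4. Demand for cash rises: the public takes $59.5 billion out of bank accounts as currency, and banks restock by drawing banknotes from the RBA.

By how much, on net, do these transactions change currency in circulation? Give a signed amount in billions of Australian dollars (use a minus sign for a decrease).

FX sale $67.5 billion: no currency enters or leaves circulation → 0.
Currency withdrawal $72 billion: notes leave the central bank → +$72B.
Government spending $45 billion: no currency enters or leaves circulation → 0.
Currency withdrawal $59.5 billion: notes leave the central bank → +$59.5B.
Net: 0 + 72 + 0 + 59.5 = +$131.5 billion.

+$131.5 billion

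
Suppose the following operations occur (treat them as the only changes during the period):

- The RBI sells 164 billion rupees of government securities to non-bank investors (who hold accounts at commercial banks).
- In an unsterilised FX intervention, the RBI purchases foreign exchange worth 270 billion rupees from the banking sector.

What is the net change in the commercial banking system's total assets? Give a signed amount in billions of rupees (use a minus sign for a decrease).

Asset sale (to non-banks) 164 billion rupees: bank balance sheets shrink → −164B.
FX purchase 270 billion rupees: just an asset swap on bank balance sheets → 0.
Net: −164 + 0 = -164 billion.

-164 billion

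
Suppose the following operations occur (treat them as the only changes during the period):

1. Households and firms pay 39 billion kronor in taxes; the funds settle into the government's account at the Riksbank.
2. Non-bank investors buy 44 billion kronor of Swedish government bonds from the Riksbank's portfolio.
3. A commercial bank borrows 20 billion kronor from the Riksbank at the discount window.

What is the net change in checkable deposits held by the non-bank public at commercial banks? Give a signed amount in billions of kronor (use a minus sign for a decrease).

-83 billion

Government account inflow 39 billion kronor: non-bank counterparties' bank balances fall → −39B.
Asset sale (to non-banks) 44 billion kronor: non-bank counterparties' bank balances fall → −44B.
Discount-window loan 20 billion kronor: the counterparty is a bank, so public deposits are unchanged → 0.
Net: −39 − 44 + 0 = -83 billion.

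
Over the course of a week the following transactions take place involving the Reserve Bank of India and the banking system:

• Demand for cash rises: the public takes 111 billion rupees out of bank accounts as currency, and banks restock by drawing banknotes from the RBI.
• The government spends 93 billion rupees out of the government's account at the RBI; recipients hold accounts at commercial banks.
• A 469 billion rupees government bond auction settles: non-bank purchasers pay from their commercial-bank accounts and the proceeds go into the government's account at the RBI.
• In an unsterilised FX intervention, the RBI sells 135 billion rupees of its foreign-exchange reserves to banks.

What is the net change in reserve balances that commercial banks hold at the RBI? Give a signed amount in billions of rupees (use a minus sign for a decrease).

-622 billion

RBI balance sheet:
  Assets:      Foreign assets −135B
  Liabilities: Bank reserves −622B, Currency in circulation +111B, Government deposits +376B
Commercial banking system:
  Assets:      Reserves at CB −622B, Foreign assets +135B
  Liabilities: Checkable deposits −487B
So the change in reserve balances that commercial banks hold at the RBI is -622 billion.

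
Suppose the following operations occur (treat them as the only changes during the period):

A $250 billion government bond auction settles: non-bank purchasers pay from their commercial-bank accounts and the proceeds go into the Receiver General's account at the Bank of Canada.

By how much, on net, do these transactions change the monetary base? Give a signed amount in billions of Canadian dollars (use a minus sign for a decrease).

-$250 billion

Government account inflow $250 billion: reserves shift to a non-base liability → −$250B.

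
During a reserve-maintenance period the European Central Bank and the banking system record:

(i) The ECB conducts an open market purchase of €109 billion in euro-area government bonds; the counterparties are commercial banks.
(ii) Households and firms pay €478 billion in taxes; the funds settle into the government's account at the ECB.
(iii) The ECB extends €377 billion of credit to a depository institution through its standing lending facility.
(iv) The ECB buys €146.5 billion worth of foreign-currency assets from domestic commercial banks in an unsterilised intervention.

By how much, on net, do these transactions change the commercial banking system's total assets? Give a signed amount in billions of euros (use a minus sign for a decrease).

-€101 billion

OMO purchase (from banks) €109 billion: just an asset swap on bank balance sheets → 0.
Government account inflow €478 billion: bank balance sheets shrink → −€478B.
Discount-window loan €377 billion: bank balance sheets expand → +€377B.
FX purchase €146.5 billion: just an asset swap on bank balance sheets → 0.
Net: 0 − 478 + 377 + 0 = -€101 billion.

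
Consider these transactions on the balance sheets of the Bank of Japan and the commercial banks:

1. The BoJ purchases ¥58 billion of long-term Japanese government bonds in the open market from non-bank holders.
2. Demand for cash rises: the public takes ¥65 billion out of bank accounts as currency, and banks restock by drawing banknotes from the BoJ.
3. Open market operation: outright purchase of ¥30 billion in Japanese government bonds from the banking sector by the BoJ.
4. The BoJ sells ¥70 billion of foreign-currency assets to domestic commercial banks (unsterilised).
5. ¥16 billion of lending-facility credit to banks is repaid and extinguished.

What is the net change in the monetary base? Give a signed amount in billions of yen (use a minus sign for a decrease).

BoJ balance sheet:
  Assets:      Securities +¥88B, Loans to banks −¥16B, Foreign assets −¥70B
  Liabilities: Bank reserves −¥63B, Currency in circulation +¥65B
Commercial banking system:
  Assets:      Reserves at CB −¥63B, Securities −¥30B, Foreign assets +¥70B
  Liabilities: Checkable deposits −¥7B, Borrowings from CB −¥16B
Monetary base = currency + reserves: +¥65B + (−¥63B) = +¥2 billion.

+¥2 billion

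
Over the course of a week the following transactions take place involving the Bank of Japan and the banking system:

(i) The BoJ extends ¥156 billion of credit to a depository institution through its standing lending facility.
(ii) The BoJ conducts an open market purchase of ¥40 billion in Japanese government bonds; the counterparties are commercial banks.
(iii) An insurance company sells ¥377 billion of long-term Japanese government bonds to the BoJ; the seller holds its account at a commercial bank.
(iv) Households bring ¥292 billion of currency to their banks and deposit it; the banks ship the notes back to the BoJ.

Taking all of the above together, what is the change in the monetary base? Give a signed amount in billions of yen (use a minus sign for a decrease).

+¥573 billion

Discount-window loan ¥156 billion: BoJ balance sheet expands → +¥156B.
OMO purchase (from banks) ¥40 billion: BoJ balance sheet expands → +¥40B.
Asset purchase (from non-banks) ¥377 billion: BoJ balance sheet expands → +¥377B.
Currency deposit ¥292 billion: just a shift between currency and reserves — both are base money → 0.
Net: 156 + 40 + 377 + 0 = +¥573 billion.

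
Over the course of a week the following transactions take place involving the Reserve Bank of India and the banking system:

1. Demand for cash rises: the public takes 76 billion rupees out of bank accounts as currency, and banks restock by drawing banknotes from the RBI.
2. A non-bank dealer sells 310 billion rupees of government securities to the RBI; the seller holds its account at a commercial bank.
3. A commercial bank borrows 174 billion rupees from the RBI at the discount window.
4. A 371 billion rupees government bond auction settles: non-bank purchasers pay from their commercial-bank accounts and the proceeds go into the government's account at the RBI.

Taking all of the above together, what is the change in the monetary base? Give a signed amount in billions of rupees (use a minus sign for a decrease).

RBI balance sheet:
  Assets:      Securities +310B, Loans to banks +174B
  Liabilities: Bank reserves +37B, Currency in circulation +76B, Government deposits +371B
Monetary base = currency + reserves: +76B + (+37B) = +113 billion.

+113 billion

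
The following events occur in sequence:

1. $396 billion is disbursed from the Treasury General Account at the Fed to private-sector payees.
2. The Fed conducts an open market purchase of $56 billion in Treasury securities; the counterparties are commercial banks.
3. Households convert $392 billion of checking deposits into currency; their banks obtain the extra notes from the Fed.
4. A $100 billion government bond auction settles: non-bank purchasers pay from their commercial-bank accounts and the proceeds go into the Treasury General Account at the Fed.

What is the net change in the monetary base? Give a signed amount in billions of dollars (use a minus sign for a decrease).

Fed balance sheet:
  Assets:      Securities +$56B
  Liabilities: Bank reserves −$40B, Currency in circulation +$392B, Government deposits −$296B
Monetary base = currency + reserves: +$392B + (−$40B) = +$352 billion.

+$352 billion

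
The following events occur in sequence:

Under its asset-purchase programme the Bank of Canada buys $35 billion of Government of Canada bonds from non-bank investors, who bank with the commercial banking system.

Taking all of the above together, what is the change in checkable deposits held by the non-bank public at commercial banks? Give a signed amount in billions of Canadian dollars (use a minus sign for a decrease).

+$35 billion

Bank of Canada balance sheet:
  Assets:      Securities +$35B
  Liabilities: Bank reserves +$35B
Commercial banking system:
  Assets:      Reserves at CB +$35B
  Liabilities: Checkable deposits +$35B
So the change in checkable deposits held by the non-bank public at commercial banks is +$35 billion.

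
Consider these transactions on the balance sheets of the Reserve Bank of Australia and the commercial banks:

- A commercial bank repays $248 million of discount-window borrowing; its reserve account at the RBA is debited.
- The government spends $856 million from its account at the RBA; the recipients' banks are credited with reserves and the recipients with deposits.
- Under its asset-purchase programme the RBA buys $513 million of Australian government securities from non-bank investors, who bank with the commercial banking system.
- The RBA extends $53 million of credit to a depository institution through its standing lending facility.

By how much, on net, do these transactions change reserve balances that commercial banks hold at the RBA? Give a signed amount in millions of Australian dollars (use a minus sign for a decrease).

RBA balance sheet:
  Assets:      Securities +$513M, Loans to banks −$195M
  Liabilities: Bank reserves +$1174M, Government deposits −$856M
So the change in reserve balances that commercial banks hold at the RBA is +$1174 million.

+$1174 million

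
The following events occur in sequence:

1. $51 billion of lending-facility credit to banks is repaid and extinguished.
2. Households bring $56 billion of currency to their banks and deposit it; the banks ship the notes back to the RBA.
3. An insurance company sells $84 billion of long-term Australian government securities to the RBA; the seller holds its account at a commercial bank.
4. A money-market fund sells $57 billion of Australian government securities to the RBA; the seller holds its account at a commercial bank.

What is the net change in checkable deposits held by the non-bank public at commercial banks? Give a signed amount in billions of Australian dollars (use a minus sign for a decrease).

+$197 billion

RBA balance sheet:
  Assets:      Securities +$141B, Loans to banks −$51B
  Liabilities: Bank reserves +$146B, Currency in circulation −$56B
Commercial banking system:
  Assets:      Reserves at CB +$146B
  Liabilities: Checkable deposits +$197B, Borrowings from CB −$51B
So the change in checkable deposits held by the non-bank public at commercial banks is +$197 billion.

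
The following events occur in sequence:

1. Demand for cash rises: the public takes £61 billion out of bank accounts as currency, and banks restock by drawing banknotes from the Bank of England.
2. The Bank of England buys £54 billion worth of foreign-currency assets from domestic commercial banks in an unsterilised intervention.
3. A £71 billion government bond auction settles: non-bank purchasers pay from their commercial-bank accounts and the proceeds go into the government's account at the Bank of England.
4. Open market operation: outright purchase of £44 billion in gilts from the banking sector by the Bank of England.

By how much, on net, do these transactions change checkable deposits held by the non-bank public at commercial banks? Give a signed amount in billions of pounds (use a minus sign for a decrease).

-£132 billion

Bank of England balance sheet:
  Assets:      Securities +£44B, Foreign assets +£54B
  Liabilities: Bank reserves −£34B, Currency in circulation +£61B, Government deposits +£71B
Commercial banking system:
  Assets:      Reserves at CB −£34B, Securities −£44B, Foreign assets −£54B
  Liabilities: Checkable deposits −£132B
So the change in checkable deposits held by the non-bank public at commercial banks is -£132 billion.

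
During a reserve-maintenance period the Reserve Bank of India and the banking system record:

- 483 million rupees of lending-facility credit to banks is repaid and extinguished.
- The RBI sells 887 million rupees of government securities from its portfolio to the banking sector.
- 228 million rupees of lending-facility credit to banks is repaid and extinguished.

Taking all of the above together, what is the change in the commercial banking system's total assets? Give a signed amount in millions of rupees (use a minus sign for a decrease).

-711 million

Discount-window repayment 483 million rupees: bank balance sheets shrink → −483M.
OMO sale (to banks) 887 million rupees: just an asset swap on bank balance sheets → 0.
Discount-window repayment 228 million rupees: bank balance sheets shrink → −228M.
Net: −483 + 0 − 228 = -711 million.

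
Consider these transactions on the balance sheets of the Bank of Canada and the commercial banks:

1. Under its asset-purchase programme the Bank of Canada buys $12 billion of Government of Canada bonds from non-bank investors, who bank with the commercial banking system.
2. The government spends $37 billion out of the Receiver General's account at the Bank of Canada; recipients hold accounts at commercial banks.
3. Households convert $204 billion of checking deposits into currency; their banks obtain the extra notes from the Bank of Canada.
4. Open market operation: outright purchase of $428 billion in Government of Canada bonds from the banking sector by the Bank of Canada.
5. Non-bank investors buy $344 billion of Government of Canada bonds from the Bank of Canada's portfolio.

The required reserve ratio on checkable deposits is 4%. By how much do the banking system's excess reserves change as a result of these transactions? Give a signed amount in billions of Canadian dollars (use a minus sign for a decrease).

-$51.04 billion

Asset purchase (from non-banks) $12 billion: reserves +$12B, deposits +$12B.
Government spending $37 billion: reserves +$37B, deposits +$37B.
Currency withdrawal $204 billion: reserves −$204B, deposits −$204B.
OMO purchase (from banks) $428 billion: reserves +$428B, deposits 0.
Asset sale (to non-banks) $344 billion: reserves −$344B, deposits −$344B.
Totals: Δreserves = −$71B, Δdeposits = −$499B.
Δrequired reserves = 4% × −$499B = −$19.96B.
Δexcess reserves = Δreserves − Δrequired = −$71B − (−$19.96B) = -$51.04 billion.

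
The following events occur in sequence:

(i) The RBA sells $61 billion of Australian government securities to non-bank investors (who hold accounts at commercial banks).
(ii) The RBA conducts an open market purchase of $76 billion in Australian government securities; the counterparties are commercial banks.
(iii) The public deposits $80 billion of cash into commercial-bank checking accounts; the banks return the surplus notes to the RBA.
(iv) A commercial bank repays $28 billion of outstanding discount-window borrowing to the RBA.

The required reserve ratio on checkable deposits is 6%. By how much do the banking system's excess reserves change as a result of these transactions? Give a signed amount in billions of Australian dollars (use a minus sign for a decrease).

+$65.86 billion

Asset sale (to non-banks) $61 billion: reserves −$61B, deposits −$61B.
OMO purchase (from banks) $76 billion: reserves +$76B, deposits 0.
Currency deposit $80 billion: reserves +$80B, deposits +$80B.
Discount-window repayment $28 billion: reserves −$28B, deposits 0.
Totals: Δreserves = +$67B, Δdeposits = +$19B.
Δrequired reserves = 6% × +$19B = +$1.14B.
Δexcess reserves = Δreserves − Δrequired = +$67B − (+$1.14B) = +$65.86 billion.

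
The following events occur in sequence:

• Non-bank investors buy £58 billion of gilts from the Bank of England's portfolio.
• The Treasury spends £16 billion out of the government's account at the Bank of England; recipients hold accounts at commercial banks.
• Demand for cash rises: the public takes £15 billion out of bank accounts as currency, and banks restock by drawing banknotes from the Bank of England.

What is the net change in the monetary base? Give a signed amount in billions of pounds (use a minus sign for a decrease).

-£42 billion

Bank of England balance sheet:
  Assets:      Securities −£58B
  Liabilities: Bank reserves −£57B, Currency in circulation +£15B, Government deposits −£16B
Monetary base = currency + reserves: +£15B + (−£57B) = -£42 billion.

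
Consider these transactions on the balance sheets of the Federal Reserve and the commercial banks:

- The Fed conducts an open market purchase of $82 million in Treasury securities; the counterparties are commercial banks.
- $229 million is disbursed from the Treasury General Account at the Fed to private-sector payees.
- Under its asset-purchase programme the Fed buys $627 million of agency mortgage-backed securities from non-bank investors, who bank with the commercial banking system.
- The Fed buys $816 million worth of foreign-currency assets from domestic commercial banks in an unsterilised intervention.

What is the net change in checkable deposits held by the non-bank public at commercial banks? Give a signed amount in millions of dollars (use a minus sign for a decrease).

OMO purchase (from banks) $82 million: the counterparty is a bank, so public deposits are unchanged → 0.
Government spending $229 million: non-bank counterparties' bank balances rise → +$229M.
Asset purchase (from non-banks) $627 million: non-bank counterparties' bank balances rise → +$627M.
FX purchase $816 million: the counterparty is a bank, so public deposits are unchanged → 0.
Net: 0 + 229 + 627 + 0 = +$856 million.

+$856 million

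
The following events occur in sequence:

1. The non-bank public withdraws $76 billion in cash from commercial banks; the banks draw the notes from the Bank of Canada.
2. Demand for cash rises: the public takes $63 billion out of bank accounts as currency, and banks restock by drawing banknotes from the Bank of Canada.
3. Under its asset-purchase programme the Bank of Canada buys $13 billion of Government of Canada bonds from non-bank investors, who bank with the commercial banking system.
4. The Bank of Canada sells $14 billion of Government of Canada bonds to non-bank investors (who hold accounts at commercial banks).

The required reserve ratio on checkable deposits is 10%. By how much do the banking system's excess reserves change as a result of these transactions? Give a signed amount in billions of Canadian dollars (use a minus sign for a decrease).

-$126 billion

Currency withdrawal $76 billion: reserves −$76B, deposits −$76B.
Currency withdrawal $63 billion: reserves −$63B, deposits −$63B.
Asset purchase (from non-banks) $13 billion: reserves +$13B, deposits +$13B.
Asset sale (to non-banks) $14 billion: reserves −$14B, deposits −$14B.
Totals: Δreserves = −$140B, Δdeposits = −$140B.
Δrequired reserves = 10% × −$140B = −$14B.
Δexcess reserves = Δreserves − Δrequired = −$140B − (−$14B) = -$126 billion.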